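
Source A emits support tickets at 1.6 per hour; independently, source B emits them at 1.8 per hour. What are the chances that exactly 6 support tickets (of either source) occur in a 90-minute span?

0.1490

Independent Poisson processes superpose: combined rate λ = 1.6 + 1.8 = 3.4 per hour.
Over the interval, μ = 3.4 × 1.5 = 5.1 (a 90-minute span = 1.5 hours).
P(N = 6) = e^(−5.1) · 5.1^6/6! ≈ 0.1490.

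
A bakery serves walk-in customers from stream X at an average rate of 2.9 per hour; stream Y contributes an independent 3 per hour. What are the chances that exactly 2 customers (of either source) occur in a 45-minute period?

Independent Poisson processes superpose: combined rate λ = 2.9 + 3 = 5.9 per hour.
Over the interval, μ = 5.9 × 0.75 = 4.425 (a 45-minute period = 0.75 hours).
P(N = 2) = e^(−4.425) · 4.425^2/2! ≈ 0.1172.

0.1172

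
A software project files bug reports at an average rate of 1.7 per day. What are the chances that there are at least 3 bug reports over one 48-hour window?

Over the interval, μ = 1.7 × 2 = 3.4 (a 48-hour window = 2 days).
P(N ≥ 3) = 1 − P(N ≤ 2) = 1 − Σ_{j=0}^{2} e^(−μ) μ^j/j! ≈ 0.6603.

0.6603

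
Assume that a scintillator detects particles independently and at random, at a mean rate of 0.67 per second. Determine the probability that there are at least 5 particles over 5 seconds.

0.2466

Over the interval, μ = 0.67 × 5 = 3.35 (5 seconds).
P(N ≥ 5) = 1 − P(N ≤ 4) = 1 − Σ_{j=0}^{4} e^(−μ) μ^j/j! ≈ 0.2466.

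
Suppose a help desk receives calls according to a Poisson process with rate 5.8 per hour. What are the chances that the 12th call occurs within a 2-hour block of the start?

Over the interval, μ = 5.8 × 2 = 11.6 (a 2-hour block = 2 hours).
The 12th arrival falls in the interval iff at least 12 events occur there: P(S_12 ≤ t) = P(N ≥ 12) = 1 − P(N ≤ 11) ≈ 0.4920.

0.4920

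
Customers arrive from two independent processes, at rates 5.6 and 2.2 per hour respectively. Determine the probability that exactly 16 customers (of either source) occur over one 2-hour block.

Independent Poisson processes superpose: combined rate λ = 5.6 + 2.2 = 7.8 per hour.
Over the interval, μ = 7.8 × 2 = 15.6 (a 2-hour block = 2 hours).
P(N = 16) = e^(−15.6) · 15.6^16/16! ≈ 0.0987.

0.0987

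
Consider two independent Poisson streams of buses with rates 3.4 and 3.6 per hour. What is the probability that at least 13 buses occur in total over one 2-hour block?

0.6415

Independent Poisson processes superpose: combined rate λ = 3.4 + 3.6 = 7 per hour.
Over the interval, μ = 7 × 2 = 14 (a 2-hour block = 2 hours).
P(N ≥ 13) = 1 − P(N ≤ 12) ≈ 0.6415.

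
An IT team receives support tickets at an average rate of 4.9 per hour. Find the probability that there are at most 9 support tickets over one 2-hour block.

Over the interval, μ = 4.9 × 2 = 9.8 (a 2-hour block = 2 hours).
P(N ≤ 9) = Σ_{j=0}^{9} e^(−μ) μ^j/j! ≈ 0.4832.

0.4832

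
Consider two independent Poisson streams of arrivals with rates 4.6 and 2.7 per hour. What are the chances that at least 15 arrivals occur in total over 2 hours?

0.4929

Independent Poisson processes superpose: combined rate λ = 4.6 + 2.7 = 7.3 per hour.
Over the interval, μ = 7.3 × 2 = 14.6 (2 hours).
P(N ≥ 15) = 1 − P(N ≤ 14) ≈ 0.4929.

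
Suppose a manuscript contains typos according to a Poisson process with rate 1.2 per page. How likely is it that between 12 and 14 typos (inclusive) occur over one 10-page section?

0.3104

Over the interval, μ = 1.2 × 10 = 12 (a 10-page section = 10 pages).
P(12 ≤ N ≤ 14) = Σ_{j=12}^{14} e^(−12) · 12^j/j! ≈ 0.3104.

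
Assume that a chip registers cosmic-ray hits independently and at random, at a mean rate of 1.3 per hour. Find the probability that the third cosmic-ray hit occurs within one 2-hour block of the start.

Over the interval, μ = 1.3 × 2 = 2.6 (a 2-hour block = 2 hours).
The third arrival falls in the interval iff at least 3 events occur there: P(S_3 ≤ t) = P(N ≥ 3) = 1 − P(N ≤ 2) ≈ 0.4816.

0.4816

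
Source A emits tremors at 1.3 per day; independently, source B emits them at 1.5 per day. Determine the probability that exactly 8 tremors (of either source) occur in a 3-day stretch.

Independent Poisson processes superpose: combined rate λ = 1.3 + 1.5 = 2.8 per day.
Over the interval, μ = 2.8 × 3 = 8.4 (a 3-day stretch = 3 days).
P(N = 8) = e^(−8.4) · 8.4^8/8! ≈ 0.1382.

0.1382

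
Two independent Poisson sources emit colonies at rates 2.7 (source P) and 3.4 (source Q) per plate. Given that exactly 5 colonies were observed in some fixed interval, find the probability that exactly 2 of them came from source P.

Given the total, each event is independently from source P with probability p = λ_P/(λ_P+λ_Q) = 2.7/6.1 ≈ 0.4426.
So K ~ Binomial(5, 2.7/6.1): P(K = 2) = C(5,2) · (2.7/6.1)^2 · (3.4/6.1)^3 ≈ 0.3392.

0.3392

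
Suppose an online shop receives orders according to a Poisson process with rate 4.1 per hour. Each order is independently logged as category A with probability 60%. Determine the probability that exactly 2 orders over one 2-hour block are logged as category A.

0.0883

Thinning: the orders that are logged as category A themselves form a Poisson process with rate 0.6 × 4.1 = 2.46 per hour.
Over the interval, μ = 2.46 × 2 = 4.92 (a 2-hour block = 2 hours).
P(N = 2) = e^(−4.92) · 4.92^2/2! ≈ 0.0883.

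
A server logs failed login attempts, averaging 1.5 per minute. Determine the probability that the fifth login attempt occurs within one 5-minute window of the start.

0.8679

Over the interval, μ = 1.5 × 5 = 7.5 (a 5-minute window = 5 minutes).
The fifth arrival falls in the interval iff at least 5 events occur there: P(S_5 ≤ t) = P(N ≥ 5) = 1 − P(N ≤ 4) ≈ 0.8679.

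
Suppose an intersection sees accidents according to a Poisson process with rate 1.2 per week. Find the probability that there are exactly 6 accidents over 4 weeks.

0.1398

Over the interval, μ = 1.2 × 4 = 4.8 (4 weeks).
P(N = 6) = e^(−μ) μ^6/6! = e^(−4.8) · 4.8^6/720 ≈ 0.1398.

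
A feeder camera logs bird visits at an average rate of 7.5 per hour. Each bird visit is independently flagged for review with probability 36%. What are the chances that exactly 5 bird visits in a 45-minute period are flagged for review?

Thinning: the bird visits that are flagged for review themselves form a Poisson process with rate 0.36 × 7.5 = 2.7 per hour.
Over the interval, μ = 2.7 × 0.75 = 2.025 (a 45-minute period = 0.75 hours).
P(N = 5) = e^(−2.025) · 2.025^5/5! ≈ 0.0375.

0.0375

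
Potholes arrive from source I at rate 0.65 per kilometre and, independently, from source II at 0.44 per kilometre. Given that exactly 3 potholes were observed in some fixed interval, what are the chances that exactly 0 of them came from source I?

0.0658

Given the total, each event is independently from source I with probability p = λ_I/(λ_I+λ_II) = 0.65/1.09 ≈ 0.5963.
So K ~ Binomial(3, 0.65/1.09): P(K = 0) = C(3,0) · (0.65/1.09)^0 · (0.44/1.09)^3 ≈ 0.0658.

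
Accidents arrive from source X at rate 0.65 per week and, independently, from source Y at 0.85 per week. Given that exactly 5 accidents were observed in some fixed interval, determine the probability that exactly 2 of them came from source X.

Given the total, each event is independently from source X with probability p = λ_X/(λ_X+λ_Y) = 0.65/1.5 ≈ 0.4333.
So K ~ Binomial(5, 0.65/1.5): P(K = 2) = C(5,2) · (0.65/1.5)^2 · (0.85/1.5)^3 ≈ 0.3417.

0.3417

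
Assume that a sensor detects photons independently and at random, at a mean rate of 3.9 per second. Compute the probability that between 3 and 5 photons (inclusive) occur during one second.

0.5474

With mean μ = 3.9 per second,
P(3 ≤ N ≤ 5) = Σ_{j=3}^{5} e^(−3.9) · 3.9^j/j! ≈ 0.5474.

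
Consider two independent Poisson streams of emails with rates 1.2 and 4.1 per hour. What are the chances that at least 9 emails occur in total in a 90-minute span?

0.4005

Independent Poisson processes superpose: combined rate λ = 1.2 + 4.1 = 5.3 per hour.
Over the interval, μ = 5.3 × 1.5 = 7.95 (a 90-minute span = 1.5 hours).
P(N ≥ 9) = 1 − P(N ≤ 8) ≈ 0.4005.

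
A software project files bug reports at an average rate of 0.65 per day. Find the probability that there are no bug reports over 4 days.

Over the interval, μ = 0.65 × 4 = 2.6 (4 days).
P(N = 0) = e^(−μ) μ^0/0! = e^(−2.6) · 2.6^0/1 ≈ 0.0743.

0.0743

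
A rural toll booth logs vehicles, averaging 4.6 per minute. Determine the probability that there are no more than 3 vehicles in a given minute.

With mean μ = 4.6 per minute,
P(N ≤ 3) = Σ_{j=0}^{3} e^(−μ) μ^j/j! ≈ 0.3257.

0.3257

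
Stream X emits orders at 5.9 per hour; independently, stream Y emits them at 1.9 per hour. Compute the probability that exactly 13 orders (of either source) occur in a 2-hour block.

Independent Poisson processes superpose: combined rate λ = 5.9 + 1.9 = 7.8 per hour.
Over the interval, μ = 7.8 × 2 = 15.6 (a 2-hour block = 2 hours).
P(N = 13) = e^(−15.6) · 15.6^13/13! ≈ 0.0874.

0.0874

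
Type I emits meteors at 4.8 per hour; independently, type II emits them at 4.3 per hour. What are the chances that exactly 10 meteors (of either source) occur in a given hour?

Independent Poisson processes superpose: combined rate λ = 4.8 + 4.3 = 9.1 per hour.
So μ = 9.1.
P(N = 10) = e^(−9.1) · 9.1^10/10! ≈ 0.1198.

0.1198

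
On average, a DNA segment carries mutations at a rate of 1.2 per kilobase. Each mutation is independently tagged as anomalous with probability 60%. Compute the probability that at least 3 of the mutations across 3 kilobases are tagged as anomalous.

0.3665

Thinning: the mutations that are tagged as anomalous themselves form a Poisson process with rate 0.6 × 1.2 = 0.72 per kilobase.
Over the interval, μ = 0.72 × 3 = 2.16 (3 kilobases).
P(N ≥ 3) = 1 − P(N ≤ 2) ≈ 0.3665.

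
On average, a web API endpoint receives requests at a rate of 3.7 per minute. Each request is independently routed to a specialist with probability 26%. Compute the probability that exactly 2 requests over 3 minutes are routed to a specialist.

0.2324

Thinning: the requests that are routed to a specialist themselves form a Poisson process with rate 0.26 × 3.7 = 0.962 per minute.
Over the interval, μ = 0.962 × 3 = 2.886 (3 minutes).
P(N = 2) = e^(−2.886) · 2.886^2/2! ≈ 0.2324.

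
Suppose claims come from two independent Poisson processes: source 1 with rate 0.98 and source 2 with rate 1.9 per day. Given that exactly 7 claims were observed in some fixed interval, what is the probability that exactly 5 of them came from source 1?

Given the total, each event is independently from source 1 with probability p = λ_1/(λ_1+λ_2) = 0.98/2.88 ≈ 0.3403.
So K ~ Binomial(7, 0.98/2.88): P(K = 5) = C(7,5) · (0.98/2.88)^5 · (1.9/2.88)^2 ≈ 0.0417.

0.0417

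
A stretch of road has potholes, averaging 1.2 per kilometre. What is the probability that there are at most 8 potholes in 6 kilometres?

Over the interval, μ = 1.2 × 6 = 7.2 (6 kilometres).
P(N ≤ 8) = Σ_{j=0}^{8} e^(−μ) μ^j/j! ≈ 0.7027.

0.7027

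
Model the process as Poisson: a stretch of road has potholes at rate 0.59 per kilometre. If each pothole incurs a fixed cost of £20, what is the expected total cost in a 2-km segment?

E[N] = 0.59 × 2 = 1.18 (a 2-km segment = 2 kilometres); E[cost] = 1.18 × £20 = £23.6.

£23.6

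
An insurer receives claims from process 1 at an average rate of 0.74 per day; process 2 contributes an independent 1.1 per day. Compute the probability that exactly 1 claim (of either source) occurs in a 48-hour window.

0.0928

Independent Poisson processes superpose: combined rate λ = 0.74 + 1.1 = 1.84 per day.
Over the interval, μ = 1.84 × 2 = 3.68 (a 48-hour window = 2 days).
P(N = 1) = e^(−3.68) · 3.68^1/1! ≈ 0.0928.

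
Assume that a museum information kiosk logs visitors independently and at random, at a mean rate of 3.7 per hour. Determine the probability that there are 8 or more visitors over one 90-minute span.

Over the interval, μ = 3.7 × 1.5 = 5.55 (a 90-minute span = 1.5 hours).
P(N ≥ 8) = 1 − P(N ≤ 7) = 1 − Σ_{j=0}^{7} e^(−μ) μ^j/j! ≈ 0.1967.

0.1967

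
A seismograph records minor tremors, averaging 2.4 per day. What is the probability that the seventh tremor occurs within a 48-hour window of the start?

Over the interval, μ = 2.4 × 2 = 4.8 (a 48-hour window = 2 days).
The seventh arrival falls in the interval iff at least 7 events occur there: P(S_7 ≤ t) = P(N ≥ 7) = 1 − P(N ≤ 6) ≈ 0.2092.

0.2092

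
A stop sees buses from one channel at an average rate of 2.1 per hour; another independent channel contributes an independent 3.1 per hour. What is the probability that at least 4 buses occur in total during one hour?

0.7619

Independent Poisson processes superpose: combined rate λ = 2.1 + 3.1 = 5.2 per hour.
So μ = 5.2.
P(N ≥ 4) = 1 − P(N ≤ 3) ≈ 0.7619.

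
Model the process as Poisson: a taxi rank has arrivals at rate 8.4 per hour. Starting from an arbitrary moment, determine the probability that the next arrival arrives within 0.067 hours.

Inter-arrival times are exponential with rate λ = 8.4 per hour.
P(T ≤ 0.067) = 1 − e^(−λt) = 1 − e^(−8.4 × 0.067) = 1 − e^(−0.5628) ≈ 0.4304.

0.4304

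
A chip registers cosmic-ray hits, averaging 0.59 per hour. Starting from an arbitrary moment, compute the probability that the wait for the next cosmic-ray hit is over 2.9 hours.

0.1807

The wait for the next event is exponential with rate λ = 0.59 per hour.
P(T > 2.9) = e^(−λt) = e^(−0.59 × 2.9) = e^(−1.711) ≈ 0.1807.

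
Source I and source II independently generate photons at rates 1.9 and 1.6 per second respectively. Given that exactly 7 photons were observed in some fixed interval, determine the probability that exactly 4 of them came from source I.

Given the total, each event is independently from source I with probability p = λ_I/(λ_I+λ_II) = 1.9/3.5 ≈ 0.5429.
So K ~ Binomial(7, 1.9/3.5): P(K = 4) = C(7,4) · (1.9/3.5)^4 · (1.6/3.5)^3 ≈ 0.2904.

0.2904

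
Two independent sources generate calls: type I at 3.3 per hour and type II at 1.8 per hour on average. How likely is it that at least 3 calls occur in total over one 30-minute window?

Independent Poisson processes superpose: combined rate λ = 3.3 + 1.8 = 5.1 per hour.
Over the interval, μ = 5.1 × 0.5 = 2.55 (a 30-minute window = 0.5 hours).
P(N ≥ 3) = 1 − P(N ≤ 2) ≈ 0.4689.

0.4689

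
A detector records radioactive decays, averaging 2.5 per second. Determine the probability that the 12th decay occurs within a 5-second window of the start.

0.5942

Over the interval, μ = 2.5 × 5 = 12.5 (a 5-second window = 5 seconds).
The 12th arrival falls in the interval iff at least 12 events occur there: P(S_12 ≤ t) = P(N ≥ 12) = 1 − P(N ≤ 11) ≈ 0.5942.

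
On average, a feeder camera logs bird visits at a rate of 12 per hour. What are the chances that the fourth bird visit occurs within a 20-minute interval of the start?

Over the interval, μ = 12 × 1/3 = 4 (a 20-minute interval = 1/3 hours).
The fourth arrival falls in the interval iff at least 4 events occur there: P(S_4 ≤ t) = P(N ≥ 4) = 1 − P(N ≤ 3) ≈ 0.5665.

0.5665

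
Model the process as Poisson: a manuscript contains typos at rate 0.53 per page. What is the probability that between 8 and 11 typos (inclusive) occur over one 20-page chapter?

Over the interval, μ = 0.53 × 20 = 10.6 (a 20-page chapter = 20 pages).
P(8 ≤ N ≤ 11) = Σ_{j=8}^{11} e^(−10.6) · 10.6^j/j! ≈ 0.4560.

0.4560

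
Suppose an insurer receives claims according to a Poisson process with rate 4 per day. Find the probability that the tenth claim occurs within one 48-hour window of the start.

0.2834

Over the interval, μ = 4 × 2 = 8 (a 48-hour window = 2 days).
The tenth arrival falls in the interval iff at least 10 events occur there: P(S_10 ≤ t) = P(N ≥ 10) = 1 − P(N ≤ 9) ≈ 0.2834.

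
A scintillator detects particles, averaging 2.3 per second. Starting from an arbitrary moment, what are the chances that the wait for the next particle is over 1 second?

0.1003

The wait for the next event is exponential with rate λ = 2.3 per second.
P(T > 1) = e^(−λt) = e^(−2.3 × 1) = e^(−2.3) ≈ 0.1003.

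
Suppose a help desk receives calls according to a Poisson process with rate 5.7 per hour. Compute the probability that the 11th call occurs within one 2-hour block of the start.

0.5869

Over the interval, μ = 5.7 × 2 = 11.4 (a 2-hour block = 2 hours).
The 11th arrival falls in the interval iff at least 11 events occur there: P(S_11 ≤ t) = P(N ≥ 11) = 1 − P(N ≤ 10) ≈ 0.5869.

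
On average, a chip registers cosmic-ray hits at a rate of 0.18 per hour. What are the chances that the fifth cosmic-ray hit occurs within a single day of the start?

Over the interval, μ = 0.18 × 24 = 4.32 (a day = 24 hours).
The fifth arrival falls in the interval iff at least 5 events occur there: P(S_5 ≤ t) = P(N ≥ 5) = 1 − P(N ≤ 4) ≈ 0.4334.

0.4334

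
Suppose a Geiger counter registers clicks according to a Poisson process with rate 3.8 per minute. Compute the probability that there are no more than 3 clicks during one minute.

With mean μ = 3.8 per minute,
P(N ≤ 3) = Σ_{j=0}^{3} e^(−μ) μ^j/j! ≈ 0.4735.

0.4735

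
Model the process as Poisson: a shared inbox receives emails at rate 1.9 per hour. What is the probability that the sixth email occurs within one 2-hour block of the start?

0.1844

Over the interval, μ = 1.9 × 2 = 3.8 (a 2-hour block = 2 hours).
The sixth arrival falls in the interval iff at least 6 events occur there: P(S_6 ≤ t) = P(N ≥ 6) = 1 − P(N ≤ 5) ≈ 0.1844.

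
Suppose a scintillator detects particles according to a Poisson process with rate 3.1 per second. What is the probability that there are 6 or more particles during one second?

0.0943

With mean μ = 3.1 per second,
P(N ≥ 6) = 1 − P(N ≤ 5) = 1 − Σ_{j=0}^{5} e^(−μ) μ^j/j! ≈ 0.0943.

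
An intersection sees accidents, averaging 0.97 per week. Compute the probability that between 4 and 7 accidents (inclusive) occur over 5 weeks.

Over the interval, μ = 0.97 × 5 = 4.85 (5 weeks).
P(4 ≤ N ≤ 7) = Σ_{j=4}^{7} e^(−4.85) · 4.85^j/j! ≈ 0.5951.

0.5951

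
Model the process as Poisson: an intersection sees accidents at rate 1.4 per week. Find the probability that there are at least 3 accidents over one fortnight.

Over the interval, μ = 1.4 × 2 = 2.8 (a fortnight = 2 weeks).
P(N ≥ 3) = 1 − P(N ≤ 2) = 1 − Σ_{j=0}^{2} e^(−μ) μ^j/j! ≈ 0.5305.

0.5305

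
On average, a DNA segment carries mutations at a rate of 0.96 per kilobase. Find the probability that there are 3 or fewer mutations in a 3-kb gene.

Over the interval, μ = 0.96 × 3 = 2.88 (a 3-kb gene = 3 kilobases).
P(N ≤ 3) = Σ_{j=0}^{3} e^(−μ) μ^j/j! ≈ 0.6741.

0.6741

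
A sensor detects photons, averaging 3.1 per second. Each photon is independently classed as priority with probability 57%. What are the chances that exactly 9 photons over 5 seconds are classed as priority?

Thinning: the photons that are classed as priority themselves form a Poisson process with rate 0.57 × 3.1 = 1.767 per second.
Over the interval, μ = 1.767 × 5 = 8.835 (5 seconds).
P(N = 9) = e^(−8.835) · 8.835^9/9! ≈ 0.1316.

0.1316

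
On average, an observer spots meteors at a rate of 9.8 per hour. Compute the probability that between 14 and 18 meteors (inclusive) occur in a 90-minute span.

0.4476

Over the interval, μ = 9.8 × 1.5 = 14.7 (a 90-minute span = 1.5 hours).
P(14 ≤ N ≤ 18) = Σ_{j=14}^{18} e^(−14.7) · 14.7^j/j! ≈ 0.4476.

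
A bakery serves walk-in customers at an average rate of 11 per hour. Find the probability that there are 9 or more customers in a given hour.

With mean μ = 11 per hour,
P(N ≥ 9) = 1 − P(N ≤ 8) = 1 − Σ_{j=0}^{8} e^(−μ) μ^j/j! ≈ 0.7680.

0.7680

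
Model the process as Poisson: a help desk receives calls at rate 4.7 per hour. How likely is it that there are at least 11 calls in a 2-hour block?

0.3424

Over the interval, μ = 4.7 × 2 = 9.4 (a 2-hour block = 2 hours).
P(N ≥ 11) = 1 − P(N ≤ 10) = 1 − Σ_{j=0}^{10} e^(−μ) μ^j/j! ≈ 0.3424.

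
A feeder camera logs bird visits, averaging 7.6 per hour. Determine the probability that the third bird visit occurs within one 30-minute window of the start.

0.7311

Over the interval, μ = 7.6 × 0.5 = 3.8 (a 30-minute window = 0.5 hours).
The third arrival falls in the interval iff at least 3 events occur there: P(S_3 ≤ t) = P(N ≥ 3) = 1 − P(N ≤ 2) ≈ 0.7311.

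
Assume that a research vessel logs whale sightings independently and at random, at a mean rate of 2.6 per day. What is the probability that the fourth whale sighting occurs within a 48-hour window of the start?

0.7619

Over the interval, μ = 2.6 × 2 = 5.2 (a 48-hour window = 2 days).
The fourth arrival falls in the interval iff at least 4 events occur there: P(S_4 ≤ t) = P(N ≥ 4) = 1 − P(N ≤ 3) ≈ 0.7619.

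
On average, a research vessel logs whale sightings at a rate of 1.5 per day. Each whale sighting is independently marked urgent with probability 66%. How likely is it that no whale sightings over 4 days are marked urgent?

0.0191

Thinning: the whale sightings that are marked urgent themselves form a Poisson process with rate 0.66 × 1.5 = 0.99 per day.
Over the interval, μ = 0.99 × 4 = 3.96 (4 days).
P(N = 0) = e^(−3.96) · 3.96^0/0! ≈ 0.0191.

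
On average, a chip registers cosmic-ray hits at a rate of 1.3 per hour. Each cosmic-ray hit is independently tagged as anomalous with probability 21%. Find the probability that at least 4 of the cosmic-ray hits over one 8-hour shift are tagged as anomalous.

0.1775

Thinning: the cosmic-ray hits that are tagged as anomalous themselves form a Poisson process with rate 0.21 × 1.3 = 0.273 per hour.
Over the interval, μ = 0.273 × 8 = 2.184 (an 8-hour shift = 8 hours).
P(N ≥ 4) = 1 − P(N ≤ 3) ≈ 0.1775.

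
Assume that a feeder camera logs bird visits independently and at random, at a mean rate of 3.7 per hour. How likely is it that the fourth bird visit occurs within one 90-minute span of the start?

0.8039

Over the interval, μ = 3.7 × 1.5 = 5.55 (a 90-minute span = 1.5 hours).
The fourth arrival falls in the interval iff at least 4 events occur there: P(S_4 ≤ t) = P(N ≥ 4) = 1 − P(N ≤ 3) ≈ 0.8039.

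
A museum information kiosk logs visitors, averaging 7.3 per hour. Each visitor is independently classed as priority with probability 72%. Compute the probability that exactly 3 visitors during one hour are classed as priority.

0.1262

Thinning: the visitors that are classed as priority themselves form a Poisson process with rate 0.72 × 7.3 = 5.256 per hour.
So μ = 5.256.
P(N = 3) = e^(−5.256) · 5.256^3/3! ≈ 0.1262.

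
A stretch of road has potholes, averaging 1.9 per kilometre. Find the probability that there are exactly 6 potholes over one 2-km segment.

Over the interval, μ = 1.9 × 2 = 3.8 (a 2-km segment = 2 kilometres).
P(N = 6) = e^(−μ) μ^6/6! = e^(−3.8) · 3.8^6/720 ≈ 0.0936.

0.0936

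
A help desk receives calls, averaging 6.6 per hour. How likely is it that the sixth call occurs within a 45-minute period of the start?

0.3753

Over the interval, μ = 6.6 × 0.75 = 4.95 (a 45-minute period = 0.75 hours).
The sixth arrival falls in the interval iff at least 6 events occur there: P(S_6 ≤ t) = P(N ≥ 6) = 1 − P(N ≤ 5) ≈ 0.3753.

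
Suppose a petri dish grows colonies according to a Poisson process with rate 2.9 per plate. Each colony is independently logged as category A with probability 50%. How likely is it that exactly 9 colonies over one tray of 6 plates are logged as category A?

Thinning: the colonies that are logged as category A themselves form a Poisson process with rate 0.5 × 2.9 = 1.45 per plate.
Over the interval, μ = 1.45 × 6 = 8.7 (a tray of 6 plates = 6 plates).
P(N = 9) = e^(−8.7) · 8.7^9/9! ≈ 0.1311.

0.1311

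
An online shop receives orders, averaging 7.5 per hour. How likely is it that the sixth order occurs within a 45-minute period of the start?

Over the interval, μ = 7.5 × 0.75 = 5.625 (a 45-minute period = 0.75 hours).
The sixth arrival falls in the interval iff at least 6 events occur there: P(S_6 ≤ t) = P(N ≥ 6) = 1 − P(N ≤ 5) ≈ 0.4924.

0.4924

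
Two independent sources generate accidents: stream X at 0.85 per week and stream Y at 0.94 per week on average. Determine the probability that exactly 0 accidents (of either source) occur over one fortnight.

0.0279

Independent Poisson processes superpose: combined rate λ = 0.85 + 0.94 = 1.79 per week.
Over the interval, μ = 1.79 × 2 = 3.58 (a fortnight = 2 weeks).
P(N = 0) = e^(−3.58) · 3.58^0/0! ≈ 0.0279.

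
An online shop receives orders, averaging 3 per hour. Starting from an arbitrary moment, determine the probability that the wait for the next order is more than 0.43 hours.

The wait for the next event is exponential with rate λ = 3 per hour.
P(T > 0.43) = e^(−λt) = e^(−3 × 0.43) = e^(−1.29) ≈ 0.2753.

0.2753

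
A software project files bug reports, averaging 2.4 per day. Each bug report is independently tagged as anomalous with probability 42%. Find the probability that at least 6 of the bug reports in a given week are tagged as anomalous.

0.7064

Thinning: the bug reports that are tagged as anomalous themselves form a Poisson process with rate 0.42 × 2.4 = 1.008 per day.
Over the interval, μ = 1.008 × 7 = 7.056 (a week = 7 days).
P(N ≥ 6) = 1 − P(N ≤ 5) ≈ 0.7064.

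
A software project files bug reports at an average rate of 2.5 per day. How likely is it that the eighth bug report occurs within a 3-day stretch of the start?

0.4754

Over the interval, μ = 2.5 × 3 = 7.5 (a 3-day stretch = 3 days).
The eighth arrival falls in the interval iff at least 8 events occur there: P(S_8 ≤ t) = P(N ≥ 8) = 1 − P(N ≤ 7) ≈ 0.4754.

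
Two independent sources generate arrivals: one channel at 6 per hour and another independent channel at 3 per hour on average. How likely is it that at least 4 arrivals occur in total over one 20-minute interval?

Independent Poisson processes superpose: combined rate λ = 6 + 3 = 9 per hour.
Over the interval, μ = 9 × 1/3 = 3 (a 20-minute interval = 1/3 hours).
P(N ≥ 4) = 1 − P(N ≤ 3) ≈ 0.3528.

0.3528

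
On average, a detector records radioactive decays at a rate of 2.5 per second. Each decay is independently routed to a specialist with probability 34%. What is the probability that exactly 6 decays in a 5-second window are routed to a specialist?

Thinning: the decays that are routed to a specialist themselves form a Poisson process with rate 0.34 × 2.5 = 0.85 per second.
Over the interval, μ = 0.85 × 5 = 4.25 (a 5-second window = 5 seconds).
P(N = 6) = e^(−4.25) · 4.25^6/6! ≈ 0.1167.

0.1167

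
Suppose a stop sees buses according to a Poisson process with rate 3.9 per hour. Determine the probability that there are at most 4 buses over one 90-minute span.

Over the interval, μ = 3.9 × 1.5 = 5.85 (a 90-minute span = 1.5 hours).
P(N ≤ 4) = Σ_{j=0}^{4} e^(−μ) μ^j/j! ≈ 0.3056.

0.3056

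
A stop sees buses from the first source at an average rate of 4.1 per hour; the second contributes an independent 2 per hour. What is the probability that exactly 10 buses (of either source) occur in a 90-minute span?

Independent Poisson processes superpose: combined rate λ = 4.1 + 2 = 6.1 per hour.
Over the interval, μ = 6.1 × 1.5 = 9.15 (a 90-minute span = 1.5 hours).
P(N = 10) = e^(−9.15) · 9.15^10/10! ≈ 0.1204.

0.1204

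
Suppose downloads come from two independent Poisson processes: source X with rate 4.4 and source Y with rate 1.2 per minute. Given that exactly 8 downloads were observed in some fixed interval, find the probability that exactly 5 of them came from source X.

0.1650

Given the total, each event is independently from source X with probability p = λ_X/(λ_X+λ_Y) = 4.4/5.6 ≈ 0.7857.
So K ~ Binomial(8, 4.4/5.6): P(K = 5) = C(8,5) · (4.4/5.6)^5 · (1.2/5.6)^3 ≈ 0.1650.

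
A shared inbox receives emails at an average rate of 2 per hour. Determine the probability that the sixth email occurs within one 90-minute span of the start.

Over the interval, μ = 2 × 1.5 = 3 (a 90-minute span = 1.5 hours).
The sixth arrival falls in the interval iff at least 6 events occur there: P(S_6 ≤ t) = P(N ≥ 6) = 1 − P(N ≤ 5) ≈ 0.0839.

0.0839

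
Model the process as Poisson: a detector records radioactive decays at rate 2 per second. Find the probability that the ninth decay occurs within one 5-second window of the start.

Over the interval, μ = 2 × 5 = 10 (a 5-second window = 5 seconds).
The ninth arrival falls in the interval iff at least 9 events occur there: P(S_9 ≤ t) = P(N ≥ 9) = 1 − P(N ≤ 8) ≈ 0.6672.

0.6672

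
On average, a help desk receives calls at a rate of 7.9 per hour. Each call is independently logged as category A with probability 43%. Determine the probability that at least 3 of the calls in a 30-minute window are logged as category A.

Thinning: the calls that are logged as category A themselves form a Poisson process with rate 0.43 × 7.9 = 3.397 per hour.
Over the interval, μ = 3.397 × 0.5 = 1.6985 (a 30-minute window = 0.5 hours).
P(N ≥ 3) = 1 − P(N ≤ 2) ≈ 0.2424.

0.2424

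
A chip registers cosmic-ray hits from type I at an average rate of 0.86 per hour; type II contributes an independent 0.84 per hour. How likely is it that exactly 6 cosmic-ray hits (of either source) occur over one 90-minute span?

Independent Poisson processes superpose: combined rate λ = 0.86 + 0.84 = 1.7 per hour.
Over the interval, μ = 1.7 × 1.5 = 2.55 (a 90-minute span = 1.5 hours).
P(N = 6) = e^(−2.55) · 2.55^6/6! ≈ 0.0298.

0.0298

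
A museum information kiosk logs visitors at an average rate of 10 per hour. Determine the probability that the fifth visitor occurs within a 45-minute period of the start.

0.8679

Over the interval, μ = 10 × 0.75 = 7.5 (a 45-minute period = 0.75 hours).
The fifth arrival falls in the interval iff at least 5 events occur there: P(S_5 ≤ t) = P(N ≥ 5) = 1 − P(N ≤ 4) ≈ 0.8679.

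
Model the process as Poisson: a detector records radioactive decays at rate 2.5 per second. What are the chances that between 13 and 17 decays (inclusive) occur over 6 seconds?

Over the interval, μ = 2.5 × 6 = 15 (6 seconds).
P(13 ≤ N ≤ 17) = Σ_{j=13}^{17} e^(−15) · 15^j/j! ≈ 0.4812.

0.4812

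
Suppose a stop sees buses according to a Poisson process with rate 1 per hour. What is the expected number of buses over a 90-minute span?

E[N] = λt = 1 × 1.5 = 1.5 (a 90-minute span = 1.5 hours).

1.5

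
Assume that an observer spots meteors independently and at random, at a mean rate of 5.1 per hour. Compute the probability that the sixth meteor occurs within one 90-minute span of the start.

Over the interval, μ = 5.1 × 1.5 = 7.65 (a 90-minute span = 1.5 hours).
The sixth arrival falls in the interval iff at least 6 events occur there: P(S_6 ≤ t) = P(N ≥ 6) = 1 − P(N ≤ 5) ≈ 0.7746.

0.7746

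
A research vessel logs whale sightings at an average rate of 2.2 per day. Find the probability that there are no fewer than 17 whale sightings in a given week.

Over the interval, μ = 2.2 × 7 = 15.4 (a week = 7 days).
P(N ≥ 17) = 1 − P(N ≤ 16) = 1 − Σ_{j=0}^{16} e^(−μ) μ^j/j! ≈ 0.3747.

0.3747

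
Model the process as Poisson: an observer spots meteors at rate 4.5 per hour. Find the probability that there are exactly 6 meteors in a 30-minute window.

Over the interval, μ = 4.5 × 0.5 = 2.25 (a 30-minute window = 0.5 hours).
P(N = 6) = e^(−μ) μ^6/6! = e^(−2.25) · 2.25^6/720 ≈ 0.0190.

0.0190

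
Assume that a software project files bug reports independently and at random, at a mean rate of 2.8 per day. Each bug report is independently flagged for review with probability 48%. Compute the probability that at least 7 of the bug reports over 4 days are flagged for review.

Thinning: the bug reports that are flagged for review themselves form a Poisson process with rate 0.48 × 2.8 = 1.344 per day.
Over the interval, μ = 1.344 × 4 = 5.376 (4 days).
P(N ≥ 7) = 1 − P(N ≤ 6) ≈ 0.2946.

0.2946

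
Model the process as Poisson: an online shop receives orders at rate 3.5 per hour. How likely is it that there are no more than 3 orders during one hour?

With mean μ = 3.5 per hour,
P(N ≤ 3) = Σ_{j=0}^{3} e^(−μ) μ^j/j! ≈ 0.5366.

0.5366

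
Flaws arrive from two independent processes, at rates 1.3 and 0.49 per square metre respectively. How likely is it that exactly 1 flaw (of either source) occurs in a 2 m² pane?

Independent Poisson processes superpose: combined rate λ = 1.3 + 0.49 = 1.79 per square metre.
Over the interval, μ = 1.79 × 2 = 3.58 (a 2 m² pane = 2 square metres).
P(N = 1) = e^(−3.58) · 3.58^1/1! ≈ 0.0998.

0.0998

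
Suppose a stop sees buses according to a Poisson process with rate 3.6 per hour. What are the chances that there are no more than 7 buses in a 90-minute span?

0.8217

Over the interval, μ = 3.6 × 1.5 = 5.4 (a 90-minute span = 1.5 hours).
P(N ≤ 7) = Σ_{j=0}^{7} e^(−μ) μ^j/j! ≈ 0.8217.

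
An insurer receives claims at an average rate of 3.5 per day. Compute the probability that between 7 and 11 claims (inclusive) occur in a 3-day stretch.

Over the interval, μ = 3.5 × 3 = 10.5 (a 3-day stretch = 3 days).
P(7 ≤ N ≤ 11) = Σ_{j=7}^{11} e^(−10.5) · 10.5^j/j! ≈ 0.5371.

0.5371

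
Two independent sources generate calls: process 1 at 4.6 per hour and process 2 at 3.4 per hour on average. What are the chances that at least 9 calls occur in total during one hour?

0.4075

Independent Poisson processes superpose: combined rate λ = 4.6 + 3.4 = 8 per hour.
So μ = 8.
P(N ≥ 9) = 1 − P(N ≤ 8) ≈ 0.4075.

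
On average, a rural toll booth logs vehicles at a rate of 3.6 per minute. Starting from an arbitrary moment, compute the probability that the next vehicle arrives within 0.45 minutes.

Inter-arrival times are exponential with rate λ = 3.6 per minute.
P(T ≤ 0.45) = 1 − e^(−λt) = 1 − e^(−3.6 × 0.45) = 1 − e^(−1.62) ≈ 0.8021.

0.8021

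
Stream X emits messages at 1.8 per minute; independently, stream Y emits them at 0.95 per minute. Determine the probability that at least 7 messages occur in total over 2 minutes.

0.3140

Independent Poisson processes superpose: combined rate λ = 1.8 + 0.95 = 2.75 per minute.
Over the interval, μ = 2.75 × 2 = 5.5 (2 minutes).
P(N ≥ 7) = 1 − P(N ≤ 6) ≈ 0.3140.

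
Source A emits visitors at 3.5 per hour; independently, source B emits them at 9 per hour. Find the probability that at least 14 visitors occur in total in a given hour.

Independent Poisson processes superpose: combined rate λ = 3.5 + 9 = 12.5 per hour.
So μ = 12.5.
P(N ≥ 14) = 1 − P(N ≤ 13) ≈ 0.3722.

0.3722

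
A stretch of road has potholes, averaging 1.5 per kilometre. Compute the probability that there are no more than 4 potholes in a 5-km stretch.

Over the interval, μ = 1.5 × 5 = 7.5 (a 5-km stretch = 5 kilometres).
P(N ≤ 4) = Σ_{j=0}^{4} e^(−μ) μ^j/j! ≈ 0.1321.

0.1321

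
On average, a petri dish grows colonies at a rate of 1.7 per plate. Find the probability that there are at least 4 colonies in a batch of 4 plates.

0.9072

Over the interval, μ = 1.7 × 4 = 6.8 (a batch of 4 plates = 4 plates).
P(N ≥ 4) = 1 − P(N ≤ 3) = 1 − Σ_{j=0}^{3} e^(−μ) μ^j/j! ≈ 0.9072.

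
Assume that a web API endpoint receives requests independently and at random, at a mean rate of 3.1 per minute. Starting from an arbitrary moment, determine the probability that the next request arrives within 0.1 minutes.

Inter-arrival times are exponential with rate λ = 3.1 per minute.
P(T ≤ 0.1) = 1 − e^(−λt) = 1 − e^(−3.1 × 0.1) = 1 − e^(−0.31) ≈ 0.2666.

0.2666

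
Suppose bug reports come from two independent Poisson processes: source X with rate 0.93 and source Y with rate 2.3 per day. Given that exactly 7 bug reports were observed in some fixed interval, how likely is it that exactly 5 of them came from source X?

Given the total, each event is independently from source X with probability p = λ_X/(λ_X+λ_Y) = 0.93/3.23 ≈ 0.2879.
So K ~ Binomial(7, 0.93/3.23): P(K = 5) = C(7,5) · (0.93/3.23)^5 · (2.3/3.23)^2 ≈ 0.0211.

0.0211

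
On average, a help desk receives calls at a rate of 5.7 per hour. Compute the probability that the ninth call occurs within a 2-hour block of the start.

Over the interval, μ = 5.7 × 2 = 11.4 (a 2-hour block = 2 hours).
The ninth arrival falls in the interval iff at least 9 events occur there: P(S_9 ≤ t) = P(N ≥ 9) = 1 − P(N ≤ 8) ≈ 0.8016.

0.8016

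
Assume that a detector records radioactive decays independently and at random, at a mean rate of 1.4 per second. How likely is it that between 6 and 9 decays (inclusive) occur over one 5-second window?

Over the interval, μ = 1.4 × 5 = 7 (a 5-second window = 5 seconds).
P(6 ≤ N ≤ 9) = Σ_{j=6}^{9} e^(−7) · 7^j/j! ≈ 0.5298.

0.5298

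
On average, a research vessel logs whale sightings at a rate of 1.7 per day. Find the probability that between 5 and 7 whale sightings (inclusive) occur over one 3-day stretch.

0.4329

Over the interval, μ = 1.7 × 3 = 5.1 (a 3-day stretch = 3 days).
P(5 ≤ N ≤ 7) = Σ_{j=5}^{7} e^(−5.1) · 5.1^j/j! ≈ 0.4329.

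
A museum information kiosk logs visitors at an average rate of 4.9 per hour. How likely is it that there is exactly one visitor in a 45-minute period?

Over the interval, μ = 4.9 × 0.75 = 3.675 (a 45-minute period = 0.75 hours).
P(N = 1) = e^(−μ) μ^1/1! = e^(−3.675) · 3.675^1/1 ≈ 0.0932.

0.0932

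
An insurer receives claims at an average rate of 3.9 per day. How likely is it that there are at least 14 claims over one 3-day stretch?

0.2872

Over the interval, μ = 3.9 × 3 = 11.7 (a 3-day stretch = 3 days).
P(N ≥ 14) = 1 − P(N ≤ 13) = 1 − Σ_{j=0}^{13} e^(−μ) μ^j/j! ≈ 0.2872.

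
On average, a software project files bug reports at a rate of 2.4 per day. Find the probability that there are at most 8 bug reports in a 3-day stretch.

0.7027

Over the interval, μ = 2.4 × 3 = 7.2 (a 3-day stretch = 3 days).
P(N ≤ 8) = Σ_{j=0}^{8} e^(−μ) μ^j/j! ≈ 0.7027.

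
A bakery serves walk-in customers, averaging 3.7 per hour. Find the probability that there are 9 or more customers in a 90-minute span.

Over the interval, μ = 3.7 × 1.5 = 5.55 (a 90-minute span = 1.5 hours).
P(N ≥ 9) = 1 − P(N ≤ 8) = 1 − Σ_{j=0}^{8} e^(−μ) μ^j/j! ≈ 0.1099.

0.1099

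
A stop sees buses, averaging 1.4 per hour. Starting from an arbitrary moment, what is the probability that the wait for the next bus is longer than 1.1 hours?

0.2144

The wait for the next event is exponential with rate λ = 1.4 per hour.
P(T > 1.1) = e^(−λt) = e^(−1.4 × 1.1) = e^(−1.54) ≈ 0.2144.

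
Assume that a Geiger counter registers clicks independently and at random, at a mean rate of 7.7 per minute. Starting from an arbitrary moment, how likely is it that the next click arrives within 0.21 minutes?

0.8015

Inter-arrival times are exponential with rate λ = 7.7 per minute.
P(T ≤ 0.21) = 1 − e^(−λt) = 1 − e^(−7.7 × 0.21) = 1 − e^(−1.617) ≈ 0.8015.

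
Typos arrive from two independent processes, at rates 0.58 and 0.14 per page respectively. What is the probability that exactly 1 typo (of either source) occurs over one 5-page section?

Independent Poisson processes superpose: combined rate λ = 0.58 + 0.14 = 0.72 per page.
Over the interval, μ = 0.72 × 5 = 3.6 (a 5-page section = 5 pages).
P(N = 1) = e^(−3.6) · 3.6^1/1! ≈ 0.0984.

0.0984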